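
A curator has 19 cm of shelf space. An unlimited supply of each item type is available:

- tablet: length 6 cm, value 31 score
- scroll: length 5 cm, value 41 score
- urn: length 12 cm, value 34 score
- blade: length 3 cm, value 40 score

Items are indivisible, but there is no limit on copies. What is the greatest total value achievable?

240 score

Best value-per-unit is blade at 40/3, and filling with it alone uses length 6×3=18. No mix of the others beats 6×40 = 240.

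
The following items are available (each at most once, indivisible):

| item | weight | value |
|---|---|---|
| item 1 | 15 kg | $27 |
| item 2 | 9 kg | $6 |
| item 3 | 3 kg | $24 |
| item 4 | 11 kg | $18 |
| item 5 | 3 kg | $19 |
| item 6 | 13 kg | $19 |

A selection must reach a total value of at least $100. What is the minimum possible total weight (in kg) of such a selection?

45

Subsets with value ≥ 100, sorted by total weight:
- item 1+item 3+item 4+item 5+item 6: weight 45, value 107
- item 1+item 2+item 3+item 4+item 5+item 6: weight 54, value 113
Minimum weight: 45 kg.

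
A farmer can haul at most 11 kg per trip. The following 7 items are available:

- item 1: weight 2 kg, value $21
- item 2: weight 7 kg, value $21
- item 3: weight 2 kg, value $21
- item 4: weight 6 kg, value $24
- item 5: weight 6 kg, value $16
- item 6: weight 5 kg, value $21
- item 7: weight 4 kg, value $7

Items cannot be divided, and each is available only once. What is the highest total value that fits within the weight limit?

Check high-value combinations within 11 kg:
- item 1+item 3+item 4: weight 2+2+6=10, value 21+21+24=66
- item 1+item 3+item 6: weight 2+2+5=9, value 21+21+21=63
- item 1+item 2+item 3: weight 2+7+2=11, value 21+21+21=63
Best: $66.

$66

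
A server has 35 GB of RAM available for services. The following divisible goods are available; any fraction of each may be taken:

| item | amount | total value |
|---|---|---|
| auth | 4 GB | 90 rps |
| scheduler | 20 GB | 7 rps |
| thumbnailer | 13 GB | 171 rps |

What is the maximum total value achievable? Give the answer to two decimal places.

Take in order of value per unit:
- auth (90/4 per unit): all 4 → value 90, running total 90.00
- thumbnailer (171/13 per unit): all 13 → value 171, running total 261.00
- scheduler (7/20 per unit): 18 of 20 → value 18×7/20 = 6.3000, running total 267.30
Total 267.30.

267.30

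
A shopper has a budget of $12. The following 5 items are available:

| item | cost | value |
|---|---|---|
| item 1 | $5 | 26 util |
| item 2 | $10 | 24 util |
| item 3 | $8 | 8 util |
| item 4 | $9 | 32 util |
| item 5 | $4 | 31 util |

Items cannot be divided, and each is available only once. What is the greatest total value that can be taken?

57 util

Check high-value combinations within $12:
- item 1+item 5: cost 5+4=9, value 26+31=57
- item 3+item 5: cost 8+4=12, value 8+31=39
- item 4: cost 9, value 32
- item 5: cost 4, value 31
- item 1: cost 5, value 26
Best: 57 util.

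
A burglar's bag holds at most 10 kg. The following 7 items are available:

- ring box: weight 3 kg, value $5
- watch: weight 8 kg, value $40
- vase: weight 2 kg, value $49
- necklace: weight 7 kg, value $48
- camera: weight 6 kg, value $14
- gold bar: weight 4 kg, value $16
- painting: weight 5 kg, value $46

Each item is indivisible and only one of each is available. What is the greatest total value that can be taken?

Check high-value combinations within 10 kg:
- ring box+vase+painting: weight 3+2+5=10, value 5+49+46=100
- vase+necklace: weight 2+7=9, value 49+48=97
- vase+painting: weight 2+5=7, value 49+46=95
Best: $100.

$100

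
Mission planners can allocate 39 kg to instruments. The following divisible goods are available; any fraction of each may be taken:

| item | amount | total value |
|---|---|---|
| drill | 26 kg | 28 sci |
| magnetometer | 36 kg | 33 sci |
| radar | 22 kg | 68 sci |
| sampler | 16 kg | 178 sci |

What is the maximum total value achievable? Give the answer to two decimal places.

Take in order of value per unit:
- sampler (178/16 per unit): all 16 → value 178, running total 178.00
- radar (68/22 per unit): all 22 → value 68, running total 246.00
- drill (28/26 per unit): 1 of 26 → value 1×28/26 = 1.0769, running total 247.08
Total 247.08.

247.08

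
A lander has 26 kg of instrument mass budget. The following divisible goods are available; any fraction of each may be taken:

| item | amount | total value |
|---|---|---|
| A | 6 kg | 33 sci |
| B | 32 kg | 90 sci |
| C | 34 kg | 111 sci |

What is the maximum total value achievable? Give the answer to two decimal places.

Take in order of value per unit:
- A (33/6 per unit): all 6 → value 33, running total 33.00
- C (111/34 per unit): 20 of 34 → value 20×111/34 = 65.2941, running total 98.29
Total 98.29.

98.29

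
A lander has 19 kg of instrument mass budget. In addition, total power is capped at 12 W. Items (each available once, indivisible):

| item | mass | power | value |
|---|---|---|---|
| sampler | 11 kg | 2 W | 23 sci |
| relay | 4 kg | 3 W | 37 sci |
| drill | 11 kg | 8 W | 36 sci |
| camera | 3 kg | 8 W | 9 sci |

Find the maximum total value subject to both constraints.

73 sci

Feasible sets respecting both limits:
- relay+drill: mass 15, power 11, value 73
- sampler+relay: mass 15, power 5, value 60
- relay+camera: mass 7, power 11, value 46
- relay: mass 4, power 3, value 37
Best: 73 sci.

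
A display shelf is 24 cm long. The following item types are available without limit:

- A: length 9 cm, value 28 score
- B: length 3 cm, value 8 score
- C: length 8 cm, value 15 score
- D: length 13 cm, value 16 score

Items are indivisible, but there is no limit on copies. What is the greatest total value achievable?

Best value-per-unit is A at 28/9; filling with it alone gives 2×28 = 56.
Optimal mix: 2×A + 2×B → length 24, value 72.

72 score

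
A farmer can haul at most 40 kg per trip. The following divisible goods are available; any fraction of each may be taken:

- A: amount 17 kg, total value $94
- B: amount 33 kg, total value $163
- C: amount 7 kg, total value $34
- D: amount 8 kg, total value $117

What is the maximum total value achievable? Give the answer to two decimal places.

285.09

Take in order of value per unit:
- D (117/8 per unit): all 8 → value 117, running total 117.00
- A (94/17 per unit): all 17 → value 94, running total 211.00
- B (163/33 per unit): 15 of 33 → value 15×163/33 = 74.0909, running total 285.09
Total 285.09.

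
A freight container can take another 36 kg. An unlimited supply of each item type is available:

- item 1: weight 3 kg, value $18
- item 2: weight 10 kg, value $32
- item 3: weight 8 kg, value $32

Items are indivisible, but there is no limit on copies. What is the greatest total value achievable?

Best value-per-unit is item 1 at 18/3, and filling with it alone uses weight 12×3=36. No mix of the others beats 12×18 = 216.

$216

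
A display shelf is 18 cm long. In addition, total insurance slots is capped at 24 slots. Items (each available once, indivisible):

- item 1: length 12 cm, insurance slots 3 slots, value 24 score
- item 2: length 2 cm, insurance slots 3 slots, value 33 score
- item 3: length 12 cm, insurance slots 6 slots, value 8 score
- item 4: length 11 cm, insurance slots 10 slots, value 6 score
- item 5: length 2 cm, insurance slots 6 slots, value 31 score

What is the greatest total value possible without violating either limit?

Feasible sets respecting both limits:
- item 1+item 2+item 5: length 16, insurance slots 12, value 88
- item 2+item 3+item 5: length 16, insurance slots 15, value 72
- item 2+item 4+item 5: length 15, insurance slots 19, value 70
- item 2+item 5: length 4, insurance slots 9, value 64
Best: 88 score.

88 score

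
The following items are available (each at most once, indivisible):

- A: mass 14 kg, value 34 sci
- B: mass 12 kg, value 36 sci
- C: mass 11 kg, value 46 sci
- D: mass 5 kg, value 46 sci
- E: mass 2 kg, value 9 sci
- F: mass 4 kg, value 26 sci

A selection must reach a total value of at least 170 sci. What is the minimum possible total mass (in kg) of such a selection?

44

Subsets with value ≥ 170, sorted by total mass:
- A+B+C+D+E: mass 44, value 171
- A+B+C+D+F: mass 46, value 188
- A+B+C+D+E+F: mass 48, value 197
Minimum mass: 44 kg.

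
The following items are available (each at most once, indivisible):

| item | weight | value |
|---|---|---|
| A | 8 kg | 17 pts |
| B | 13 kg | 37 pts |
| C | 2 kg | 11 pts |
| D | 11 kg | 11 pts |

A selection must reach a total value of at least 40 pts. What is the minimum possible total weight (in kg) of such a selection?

Subsets with value ≥ 40, sorted by total weight:
- B+C: weight 15, value 48
- A+B: weight 21, value 54
- A+B+C: weight 23, value 65
Minimum weight: 15 kg.

15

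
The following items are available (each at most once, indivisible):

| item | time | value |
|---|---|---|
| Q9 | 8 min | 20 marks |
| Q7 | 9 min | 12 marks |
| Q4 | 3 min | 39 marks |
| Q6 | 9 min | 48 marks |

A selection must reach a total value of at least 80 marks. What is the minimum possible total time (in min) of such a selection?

12

Subsets with value ≥ 80, sorted by total time:
- Q4+Q6: time 12, value 87
- Q9+Q4+Q6: time 20, value 107
- Q7+Q4+Q6: time 21, value 99
Minimum time: 12 min.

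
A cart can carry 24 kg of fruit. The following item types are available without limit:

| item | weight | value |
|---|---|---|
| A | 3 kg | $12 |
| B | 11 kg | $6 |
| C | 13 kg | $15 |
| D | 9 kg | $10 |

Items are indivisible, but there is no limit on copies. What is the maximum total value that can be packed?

Best value-per-unit is A at 12/3, and filling with it alone uses weight 8×3=24. No mix of the others beats 8×12 = 96.

$96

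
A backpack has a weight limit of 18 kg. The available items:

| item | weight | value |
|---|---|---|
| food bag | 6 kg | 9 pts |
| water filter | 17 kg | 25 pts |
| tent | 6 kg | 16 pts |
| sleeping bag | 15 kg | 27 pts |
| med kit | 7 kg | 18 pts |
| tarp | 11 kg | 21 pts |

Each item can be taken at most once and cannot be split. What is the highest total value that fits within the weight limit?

39 pts

Check high-value combinations within 18 kg:
- med kit+tarp: weight 7+11=18, value 18+21=39
- tent+tarp: weight 6+11=17, value 16+21=37
- tent+med kit: weight 6+7=13, value 16+18=34
- food bag+tarp: weight 6+11=17, value 9+21=30
Best: 39 pts.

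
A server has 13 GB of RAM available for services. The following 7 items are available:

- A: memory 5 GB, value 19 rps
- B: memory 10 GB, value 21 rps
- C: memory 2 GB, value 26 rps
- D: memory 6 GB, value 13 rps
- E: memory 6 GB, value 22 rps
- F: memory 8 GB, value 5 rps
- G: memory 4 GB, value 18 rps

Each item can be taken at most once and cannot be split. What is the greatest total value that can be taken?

Check high-value combinations within 13 GB:
- A+C+E: memory 5+2+6=13, value 19+26+22=67
- C+E+G: memory 2+6+4=12, value 26+22+18=66
- A+C+G: memory 5+2+4=11, value 19+26+18=63
Best: 67 rps.

67 rps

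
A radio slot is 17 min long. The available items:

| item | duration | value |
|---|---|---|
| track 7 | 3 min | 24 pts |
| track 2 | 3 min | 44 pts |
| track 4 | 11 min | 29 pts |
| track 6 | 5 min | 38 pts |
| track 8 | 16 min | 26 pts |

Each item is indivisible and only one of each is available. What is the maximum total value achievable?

106 pts

Check high-value combinations within 17 min:
- track 7+track 2+track 6: duration 3+3+5=11, value 24+44+38=106
- track 7+track 2+track 4: duration 3+3+11=17, value 24+44+29=97
- track 2+track 6: duration 3+5=8, value 44+38=82
- track 2+track 4: duration 3+11=14, value 44+29=73
Best: 106 pts.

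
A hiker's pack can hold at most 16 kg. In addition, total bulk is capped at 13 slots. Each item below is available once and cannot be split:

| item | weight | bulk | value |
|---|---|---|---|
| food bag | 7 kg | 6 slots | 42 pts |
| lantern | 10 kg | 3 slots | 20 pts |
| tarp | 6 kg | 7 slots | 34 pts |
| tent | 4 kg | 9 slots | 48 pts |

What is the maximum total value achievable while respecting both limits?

Feasible sets respecting both limits:
- food bag+tarp: weight 13, bulk 13, value 76
- lantern+tent: weight 14, bulk 12, value 68
- lantern+tarp: weight 16, bulk 10, value 54
- tent: weight 4, bulk 9, value 48
Best: 76 pts.

76 pts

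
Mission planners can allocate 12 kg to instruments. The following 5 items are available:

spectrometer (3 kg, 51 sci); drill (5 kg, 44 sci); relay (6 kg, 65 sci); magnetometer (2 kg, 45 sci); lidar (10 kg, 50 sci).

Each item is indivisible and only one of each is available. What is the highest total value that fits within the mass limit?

This is a 0/1 knapsack; check combinations near the capacity.
- spectrometer+relay+magnetometer: mass 3+6+2=11, value 51+65+45=161
- spectrometer+drill+magnetometer: mass 3+5+2=10, value 51+44+45=140
- spectrometer+relay: mass 3+6=9, value 51+65=116
- relay+magnetometer: mass 6+2=8, value 65+45=110
Best: 161 sci.

161 sci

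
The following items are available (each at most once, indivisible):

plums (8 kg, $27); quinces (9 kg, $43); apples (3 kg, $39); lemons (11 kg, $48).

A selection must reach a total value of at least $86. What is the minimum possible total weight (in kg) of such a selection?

14

Subsets with value ≥ 86, sorted by total weight:
- apples+lemons: weight 14, value 87
- plums+quinces+apples: weight 20, value 109
Minimum weight: 14 kg.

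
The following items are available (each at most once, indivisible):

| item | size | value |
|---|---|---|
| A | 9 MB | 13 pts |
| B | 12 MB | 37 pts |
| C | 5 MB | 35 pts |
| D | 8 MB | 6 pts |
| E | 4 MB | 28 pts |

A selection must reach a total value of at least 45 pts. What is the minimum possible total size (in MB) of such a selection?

9

Subsets with value ≥ 45, sorted by total size:
- C+E: size 9, value 63
- A+C: size 14, value 48
- B+E: size 16, value 65
Minimum size: 9 MB.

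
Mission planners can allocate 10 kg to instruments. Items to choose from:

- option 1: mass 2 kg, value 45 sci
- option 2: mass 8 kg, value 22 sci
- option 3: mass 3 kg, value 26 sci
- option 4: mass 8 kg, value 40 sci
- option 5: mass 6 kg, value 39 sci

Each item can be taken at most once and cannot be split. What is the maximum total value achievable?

Check high-value combinations within 10 kg:
- option 1+option 4: mass 2+8=10, value 45+40=85
- option 1+option 5: mass 2+6=8, value 45+39=84
- option 1+option 3: mass 2+3=5, value 45+26=71
- option 1+option 2: mass 2+8=10, value 45+22=67
- option 3+option 5: mass 3+6=9, value 26+39=65
Best: 85 sci.

85 sci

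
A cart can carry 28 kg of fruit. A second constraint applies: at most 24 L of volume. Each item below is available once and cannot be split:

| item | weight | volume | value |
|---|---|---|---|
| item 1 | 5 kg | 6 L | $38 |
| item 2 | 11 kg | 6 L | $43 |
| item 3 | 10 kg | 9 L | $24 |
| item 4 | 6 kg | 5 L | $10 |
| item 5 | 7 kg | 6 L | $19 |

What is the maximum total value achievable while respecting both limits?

$105

Feasible sets respecting both limits:
- item 1+item 2+item 3: weight 26, volume 21, value 105
- item 1+item 2+item 5: weight 23, volume 18, value 100
- item 1+item 2+item 4: weight 22, volume 17, value 91
- item 2+item 3+item 5: weight 28, volume 21, value 86
Best: $105.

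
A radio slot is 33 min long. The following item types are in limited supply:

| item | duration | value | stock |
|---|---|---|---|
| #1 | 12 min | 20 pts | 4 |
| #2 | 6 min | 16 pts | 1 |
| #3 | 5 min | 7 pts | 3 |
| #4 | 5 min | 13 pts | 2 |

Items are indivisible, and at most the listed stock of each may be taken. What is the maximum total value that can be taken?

69 pts

Best selections within duration 33 and stock limits:
- 1×#1 + 1×#2 + 1×#3 + 2×#4: duration 33, value 69
- 1×#2 + 3×#3 + 2×#4: duration 31, value 63
Best: 69 pts.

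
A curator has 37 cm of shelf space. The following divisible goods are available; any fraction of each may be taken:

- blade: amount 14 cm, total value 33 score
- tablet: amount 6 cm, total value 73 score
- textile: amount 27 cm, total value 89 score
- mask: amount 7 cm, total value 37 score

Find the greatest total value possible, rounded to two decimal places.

189.11

Take in order of value per unit:
- tablet (73/6 per unit): all 6 → value 73, running total 73.00
- mask (37/7 per unit): all 7 → value 37, running total 110.00
- textile (89/27 per unit): 24 of 27 → value 24×89/27 = 79.1111, running total 189.11
Total 189.11.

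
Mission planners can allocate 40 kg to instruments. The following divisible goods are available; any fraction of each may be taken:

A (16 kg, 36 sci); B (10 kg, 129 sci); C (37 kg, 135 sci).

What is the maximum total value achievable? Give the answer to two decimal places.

238.46

Take in order of value per unit:
- B (129/10 per unit): all 10 → value 129, running total 129.00
- C (135/37 per unit): 30 of 37 → value 30×135/37 = 109.4595, running total 238.46
Total 238.46.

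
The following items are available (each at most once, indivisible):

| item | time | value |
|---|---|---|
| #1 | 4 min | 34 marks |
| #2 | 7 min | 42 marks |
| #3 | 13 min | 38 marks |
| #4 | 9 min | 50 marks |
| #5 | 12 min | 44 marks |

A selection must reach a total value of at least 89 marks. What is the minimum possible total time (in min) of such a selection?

Subsets with value ≥ 89, sorted by total time:
- #2+#4: time 16, value 92
- #1+#2+#4: time 20, value 126
- #4+#5: time 21, value 94
- #1+#2+#5: time 23, value 120
Minimum time: 16 min.

16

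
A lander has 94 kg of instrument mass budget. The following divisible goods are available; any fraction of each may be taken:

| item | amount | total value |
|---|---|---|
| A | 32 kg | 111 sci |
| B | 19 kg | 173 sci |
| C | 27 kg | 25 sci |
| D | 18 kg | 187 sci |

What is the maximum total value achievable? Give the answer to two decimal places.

Take in order of value per unit:
- D (187/18 per unit): all 18 → value 187, running total 187.00
- B (173/19 per unit): all 19 → value 173, running total 360.00
- A (111/32 per unit): all 32 → value 111, running total 471.00
- C (25/27 per unit): 25 of 27 → value 25×25/27 = 23.1481, running total 494.15
Total 494.15.

494.15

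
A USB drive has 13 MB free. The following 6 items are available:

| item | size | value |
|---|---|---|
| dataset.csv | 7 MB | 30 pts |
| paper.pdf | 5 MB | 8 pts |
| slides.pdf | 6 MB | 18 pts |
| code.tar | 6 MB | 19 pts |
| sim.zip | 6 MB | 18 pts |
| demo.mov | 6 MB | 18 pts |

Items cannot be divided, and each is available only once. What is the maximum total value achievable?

49 pts

This is a 0/1 knapsack; check combinations near the capacity.
- dataset.csv+code.tar: size 7+6=13, value 30+19=49
- dataset.csv+slides.pdf: size 7+6=13, value 30+18=48
- dataset.csv+sim.zip: size 7+6=13, value 30+18=48
- dataset.csv+demo.mov: size 7+6=13, value 30+18=48
- dataset.csv+paper.pdf: size 7+5=12, value 30+8=38
Best: 49 pts.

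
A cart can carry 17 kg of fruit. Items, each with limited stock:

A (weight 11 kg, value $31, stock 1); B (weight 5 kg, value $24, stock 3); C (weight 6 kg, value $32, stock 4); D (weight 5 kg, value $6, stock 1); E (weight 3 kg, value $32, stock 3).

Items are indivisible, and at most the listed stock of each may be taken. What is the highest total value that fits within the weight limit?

$128

Top feasible selections:
- 1×C + 3×E: weight 15, value 128
- 1×B + 3×E: weight 14, value 120
- 1×B + 1×C + 2×E: weight 17, value 120
Best: $128.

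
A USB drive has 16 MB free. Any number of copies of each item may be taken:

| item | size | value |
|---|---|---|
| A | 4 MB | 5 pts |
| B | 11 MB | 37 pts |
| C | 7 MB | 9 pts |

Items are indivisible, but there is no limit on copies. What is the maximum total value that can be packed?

42 pts

Best value-per-unit is B at 37/11; filling with it alone gives 1×37 = 37.
Optimal mix: 1×A + 1×B → size 15, value 42.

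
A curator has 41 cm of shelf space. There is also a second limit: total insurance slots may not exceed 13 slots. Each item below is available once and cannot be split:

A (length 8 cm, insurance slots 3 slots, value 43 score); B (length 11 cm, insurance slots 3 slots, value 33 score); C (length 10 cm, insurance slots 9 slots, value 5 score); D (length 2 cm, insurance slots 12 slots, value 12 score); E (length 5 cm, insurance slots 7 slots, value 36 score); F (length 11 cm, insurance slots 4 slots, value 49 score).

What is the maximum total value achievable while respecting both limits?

125 score

Feasible sets respecting both limits:
- A+B+F: length 30, insurance slots 10, value 125
- A+B+E: length 24, insurance slots 13, value 112
- A+F: length 19, insurance slots 7, value 92
- E+F: length 16, insurance slots 11, value 85
Best: 125 score.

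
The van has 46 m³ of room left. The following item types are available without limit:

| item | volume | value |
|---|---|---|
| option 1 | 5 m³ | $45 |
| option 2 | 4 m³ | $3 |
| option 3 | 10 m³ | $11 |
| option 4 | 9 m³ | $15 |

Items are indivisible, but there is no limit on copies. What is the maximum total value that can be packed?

$405

Best value-per-unit is option 1 at 45/5, and filling with it alone uses volume 9×5=45. No mix of the others beats 9×45 = 405.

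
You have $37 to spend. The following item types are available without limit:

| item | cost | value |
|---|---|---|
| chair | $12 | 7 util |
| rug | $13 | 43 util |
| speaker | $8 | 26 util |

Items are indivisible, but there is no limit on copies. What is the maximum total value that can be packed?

121 util

Best value-per-unit is rug at 43/13; filling with it alone gives 2×43 = 86.
Optimal mix: 1×rug + 3×speaker → cost 37, value 121.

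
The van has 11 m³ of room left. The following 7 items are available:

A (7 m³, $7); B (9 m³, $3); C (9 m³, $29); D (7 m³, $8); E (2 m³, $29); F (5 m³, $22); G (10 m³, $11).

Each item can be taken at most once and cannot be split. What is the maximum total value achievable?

$58

Check high-value combinations within 11 m³:
- C+E: volume 9+2=11, value 29+29=58
- E+F: volume 2+5=7, value 29+22=51
- D+E: volume 7+2=9, value 8+29=37
- A+E: volume 7+2=9, value 7+29=36
Best: $58.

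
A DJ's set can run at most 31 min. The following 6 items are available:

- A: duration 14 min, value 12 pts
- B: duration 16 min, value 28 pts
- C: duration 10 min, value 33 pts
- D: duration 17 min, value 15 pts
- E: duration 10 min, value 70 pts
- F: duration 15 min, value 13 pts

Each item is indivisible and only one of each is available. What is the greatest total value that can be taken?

This is a 0/1 knapsack; check combinations near the capacity.
- C+E: duration 10+10=20, value 33+70=103
- B+E: duration 16+10=26, value 28+70=98
- D+E: duration 17+10=27, value 15+70=85
- E+F: duration 10+15=25, value 70+13=83
Best: 103 pts.

103 pts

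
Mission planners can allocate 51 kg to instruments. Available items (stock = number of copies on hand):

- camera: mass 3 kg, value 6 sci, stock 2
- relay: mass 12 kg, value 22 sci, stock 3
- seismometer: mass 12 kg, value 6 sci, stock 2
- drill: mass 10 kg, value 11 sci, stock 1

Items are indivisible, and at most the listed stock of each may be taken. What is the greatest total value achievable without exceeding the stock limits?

Top feasible selections:
- 1×camera + 3×relay + 1×drill: mass 49, value 83
- 2×camera + 3×relay: mass 42, value 78
- 1×camera + 3×relay + 1×seismometer: mass 51, value 78
- 3×relay + 1×drill: mass 46, value 77
Best: 83 sci.

83 sci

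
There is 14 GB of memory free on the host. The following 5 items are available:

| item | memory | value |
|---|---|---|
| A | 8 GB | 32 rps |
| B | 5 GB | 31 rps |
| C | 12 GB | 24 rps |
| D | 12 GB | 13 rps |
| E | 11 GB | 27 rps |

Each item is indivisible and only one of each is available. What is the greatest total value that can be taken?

63 rps

This is a 0/1 knapsack; check combinations near the capacity.
- A+B: memory 8+5=13, value 32+31=63
- A: memory 8, value 32
- B: memory 5, value 31
- E: memory 11, value 27
- C: memory 12, value 24
Best: 63 rps.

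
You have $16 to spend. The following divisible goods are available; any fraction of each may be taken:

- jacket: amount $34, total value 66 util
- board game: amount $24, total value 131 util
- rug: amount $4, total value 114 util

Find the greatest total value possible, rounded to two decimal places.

Take in order of value per unit:
- rug (114/4 per unit): all 4 → value 114, running total 114.00
- board game (131/24 per unit): 12 of 24 → value 12×131/24 = 65.5000, running total 179.50
Total 179.50.

179.50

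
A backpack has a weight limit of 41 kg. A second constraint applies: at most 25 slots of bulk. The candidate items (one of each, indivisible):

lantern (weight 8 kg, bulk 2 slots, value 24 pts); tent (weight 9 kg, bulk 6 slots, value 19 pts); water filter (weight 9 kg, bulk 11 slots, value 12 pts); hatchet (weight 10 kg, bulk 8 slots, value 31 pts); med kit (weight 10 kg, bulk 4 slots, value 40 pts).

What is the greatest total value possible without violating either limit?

114 pts

Feasible sets respecting both limits:
- lantern+tent+hatchet+med kit: weight 37, bulk 20, value 114
- lantern+water filter+hatchet+med kit: weight 37, bulk 25, value 107
- lantern+tent+water filter+med kit: weight 36, bulk 23, value 95
- lantern+hatchet+med kit: weight 28, bulk 14, value 95
Best: 114 pts.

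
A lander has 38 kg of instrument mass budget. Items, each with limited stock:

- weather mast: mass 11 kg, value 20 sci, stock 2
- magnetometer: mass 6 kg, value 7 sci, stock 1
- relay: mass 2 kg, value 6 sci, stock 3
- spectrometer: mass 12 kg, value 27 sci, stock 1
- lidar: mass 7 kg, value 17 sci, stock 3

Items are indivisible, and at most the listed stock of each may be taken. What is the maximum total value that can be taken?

Best selections within mass 38 and stock limits:
- 2×relay + 1×spectrometer + 3×lidar: mass 37, value 90
- 1×weather mast + 3×relay + 3×lidar: mass 38, value 89
Best: 90 sci.

90 sci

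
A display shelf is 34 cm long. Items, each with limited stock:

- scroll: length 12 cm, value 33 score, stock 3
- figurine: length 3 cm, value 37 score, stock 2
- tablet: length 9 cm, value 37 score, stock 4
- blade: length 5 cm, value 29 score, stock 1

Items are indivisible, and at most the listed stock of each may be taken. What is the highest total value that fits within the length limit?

185 score

Top feasible selections:
- 2×figurine + 3×tablet: length 33, value 185
- 2×figurine + 2×tablet + 1×blade: length 29, value 177
- 1×scroll + 2×figurine + 1×tablet + 1×blade: length 32, value 173
- 2×figurine + 2×tablet: length 24, value 148
Best: 185 score.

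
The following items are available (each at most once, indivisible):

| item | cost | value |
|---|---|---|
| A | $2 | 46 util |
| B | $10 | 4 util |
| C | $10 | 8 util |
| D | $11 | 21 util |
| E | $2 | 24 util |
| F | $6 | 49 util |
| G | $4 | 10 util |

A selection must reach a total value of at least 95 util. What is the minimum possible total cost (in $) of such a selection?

Subsets with value ≥ 95, sorted by total cost:
- A+F: cost 8, value 95
- A+E+F: cost 10, value 119
- A+F+G: cost 12, value 105
Minimum cost: 8 $.

8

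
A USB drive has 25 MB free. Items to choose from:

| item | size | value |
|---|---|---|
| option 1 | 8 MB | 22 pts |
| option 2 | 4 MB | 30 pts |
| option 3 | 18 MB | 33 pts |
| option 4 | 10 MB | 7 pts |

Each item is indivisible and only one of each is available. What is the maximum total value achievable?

This is a 0/1 knapsack; check combinations near the capacity.
- option 2+option 3: size 4+18=22, value 30+33=63
- option 1+option 2+option 4: size 8+4+10=22, value 22+30+7=59
- option 1+option 2: size 8+4=12, value 22+30=52
- option 2+option 4: size 4+10=14, value 30+7=37
Best: 63 pts.

63 pts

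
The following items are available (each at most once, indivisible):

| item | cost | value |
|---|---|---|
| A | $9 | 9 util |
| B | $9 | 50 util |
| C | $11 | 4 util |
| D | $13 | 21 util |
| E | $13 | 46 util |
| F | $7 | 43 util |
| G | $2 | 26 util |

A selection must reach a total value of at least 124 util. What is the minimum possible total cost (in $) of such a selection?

Subsets with value ≥ 124, sorted by total cost:
- A+B+F+G: cost 27, value 128
- B+E+F: cost 29, value 139
- B+E+F+G: cost 31, value 165
Minimum cost: 27 $.

27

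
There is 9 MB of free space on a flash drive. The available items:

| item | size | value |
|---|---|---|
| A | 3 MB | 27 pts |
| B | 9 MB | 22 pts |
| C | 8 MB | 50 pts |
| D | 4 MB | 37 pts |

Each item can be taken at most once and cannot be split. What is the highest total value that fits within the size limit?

64 pts

Check high-value combinations within 9 MB:
- A+D: size 3+4=7, value 27+37=64
- C: size 8, value 50
- D: size 4, value 37
- A: size 3, value 27
- B: size 9, value 22
Best: 64 pts.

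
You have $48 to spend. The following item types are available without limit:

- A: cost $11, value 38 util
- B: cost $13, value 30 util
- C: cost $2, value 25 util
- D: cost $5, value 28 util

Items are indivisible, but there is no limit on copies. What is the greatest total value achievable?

600 util

Best value-per-unit is C at 25/2, and filling with it alone uses cost 24×2=48. No mix of the others beats 24×25 = 600.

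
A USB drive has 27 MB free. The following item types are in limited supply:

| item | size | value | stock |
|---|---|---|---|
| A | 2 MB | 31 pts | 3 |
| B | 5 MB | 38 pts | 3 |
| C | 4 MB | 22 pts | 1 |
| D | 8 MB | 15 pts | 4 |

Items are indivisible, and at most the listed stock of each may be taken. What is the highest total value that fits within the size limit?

229 pts

Top feasible selections:
- 3×A + 3×B + 1×C: size 25, value 229
- 3×A + 3×B: size 21, value 207
Best: 229 pts.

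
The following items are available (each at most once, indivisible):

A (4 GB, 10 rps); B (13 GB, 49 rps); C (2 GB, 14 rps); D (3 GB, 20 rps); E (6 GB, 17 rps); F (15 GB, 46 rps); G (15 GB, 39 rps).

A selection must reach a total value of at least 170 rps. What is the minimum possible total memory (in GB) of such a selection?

Subsets with value ≥ 170, sorted by total memory:
- A+B+C+D+F+G: memory 52, value 178
- B+D+E+F+G: memory 52, value 171
Minimum memory: 52 GB.

52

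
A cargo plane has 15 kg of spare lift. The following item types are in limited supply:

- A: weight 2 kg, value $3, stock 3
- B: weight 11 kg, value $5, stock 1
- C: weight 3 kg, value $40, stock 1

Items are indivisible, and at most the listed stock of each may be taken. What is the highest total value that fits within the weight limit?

$49

Best selections within weight 15 and stock limits:
- 3×A + 1×C: weight 9, value 49
- 2×A + 1×C: weight 7, value 46
Best: $49.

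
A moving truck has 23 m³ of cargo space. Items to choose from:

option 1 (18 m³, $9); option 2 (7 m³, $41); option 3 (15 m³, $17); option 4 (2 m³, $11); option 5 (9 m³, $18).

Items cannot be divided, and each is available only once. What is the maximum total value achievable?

Check high-value combinations within 23 m³:
- option 2+option 4+option 5: volume 7+2+9=18, value 41+11+18=70
- option 2+option 5: volume 7+9=16, value 41+18=59
- option 2+option 3: volume 7+15=22, value 41+17=58
- option 2+option 4: volume 7+2=9, value 41+11=52
Best: $70.

$70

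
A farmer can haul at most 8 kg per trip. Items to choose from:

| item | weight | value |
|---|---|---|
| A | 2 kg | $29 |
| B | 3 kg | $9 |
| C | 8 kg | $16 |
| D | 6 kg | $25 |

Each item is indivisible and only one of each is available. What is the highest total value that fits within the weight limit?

Check high-value combinations within 8 kg:
- A+D: weight 2+6=8, value 29+25=54
- A+B: weight 2+3=5, value 29+9=38
- A: weight 2, value 29
- D: weight 6, value 25
Best: $54.

$54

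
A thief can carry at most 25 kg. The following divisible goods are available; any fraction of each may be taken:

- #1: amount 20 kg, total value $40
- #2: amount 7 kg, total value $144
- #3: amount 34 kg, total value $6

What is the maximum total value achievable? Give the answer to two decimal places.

Take in order of value per unit:
- #2 (144/7 per unit): all 7 → value 144, running total 144.00
- #1 (40/20 per unit): 18 of 20 → value 18×40/20 = 36.0000, running total 180.00
Total 180.00.

180.00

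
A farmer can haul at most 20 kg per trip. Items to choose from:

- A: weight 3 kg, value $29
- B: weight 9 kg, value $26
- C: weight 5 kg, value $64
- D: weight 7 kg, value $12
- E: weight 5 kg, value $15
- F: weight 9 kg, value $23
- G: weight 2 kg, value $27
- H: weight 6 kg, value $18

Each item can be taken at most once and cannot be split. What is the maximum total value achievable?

$146

Check high-value combinations within 20 kg:
- A+B+C+G: weight 3+9+5+2=19, value 29+26+64+27=146
- A+C+F+G: weight 3+5+9+2=19, value 29+64+23+27=143
- A+C+G+H: weight 3+5+2+6=16, value 29+64+27+18=138
Best: $146.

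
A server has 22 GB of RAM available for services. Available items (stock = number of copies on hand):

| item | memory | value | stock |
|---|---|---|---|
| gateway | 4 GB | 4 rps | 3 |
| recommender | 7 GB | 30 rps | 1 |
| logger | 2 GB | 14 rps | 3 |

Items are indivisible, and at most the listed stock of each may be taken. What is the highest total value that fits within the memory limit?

80 rps

Top feasible selections:
- 2×gateway + 1×recommender + 3×logger: memory 21, value 80
- 1×gateway + 1×recommender + 3×logger: memory 17, value 76
Best: 80 rps.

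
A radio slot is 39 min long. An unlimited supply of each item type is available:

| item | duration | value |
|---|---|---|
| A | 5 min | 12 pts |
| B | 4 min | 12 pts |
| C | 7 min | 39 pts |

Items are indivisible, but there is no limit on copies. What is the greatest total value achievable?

207 pts

Best value-per-unit is C at 39/7; filling with it alone gives 5×39 = 195.
Optimal mix: 1×B + 5×C → duration 39, value 207.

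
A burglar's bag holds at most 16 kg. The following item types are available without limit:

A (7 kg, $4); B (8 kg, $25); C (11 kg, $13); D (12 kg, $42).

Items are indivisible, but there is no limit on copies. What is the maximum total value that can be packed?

$50

Best value-per-unit is D at 42/12; filling with it alone gives 1×42 = 42.
Optimal mix: 2×B → weight 16, value 50.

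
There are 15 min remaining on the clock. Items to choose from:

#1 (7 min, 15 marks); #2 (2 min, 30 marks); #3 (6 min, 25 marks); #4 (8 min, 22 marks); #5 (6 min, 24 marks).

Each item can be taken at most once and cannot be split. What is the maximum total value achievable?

79 marks

Check high-value combinations within 15 min:
- #2+#3+#5: time 2+6+6=14, value 30+25+24=79
- #1+#2+#3: time 7+2+6=15, value 15+30+25=70
- #1+#2+#5: time 7+2+6=15, value 15+30+24=69
- #2+#3: time 2+6=8, value 30+25=55
- #2+#5: time 2+6=8, value 30+24=54
Best: 79 marks.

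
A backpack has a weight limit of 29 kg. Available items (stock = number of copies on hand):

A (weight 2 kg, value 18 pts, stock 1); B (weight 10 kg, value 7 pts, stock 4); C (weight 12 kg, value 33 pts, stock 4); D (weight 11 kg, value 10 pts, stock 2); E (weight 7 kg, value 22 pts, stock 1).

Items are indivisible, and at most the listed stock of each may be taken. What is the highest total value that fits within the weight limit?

84 pts

Best selections within weight 29 and stock limits:
- 1×A + 2×C: weight 26, value 84
- 1×A + 1×C + 1×E: weight 21, value 73
- 2×C: weight 24, value 66
Best: 84 pts.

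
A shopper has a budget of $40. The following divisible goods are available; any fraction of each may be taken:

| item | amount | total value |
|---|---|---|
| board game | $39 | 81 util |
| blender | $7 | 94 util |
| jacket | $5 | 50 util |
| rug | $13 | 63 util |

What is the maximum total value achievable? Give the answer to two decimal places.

Take in order of value per unit:
- blender (94/7 per unit): all 7 → value 94, running total 94.00
- jacket (50/5 per unit): all 5 → value 50, running total 144.00
- rug (63/13 per unit): all 13 → value 63, running total 207.00
- board game (81/39 per unit): 15 of 39 → value 15×81/39 = 31.1538, running total 238.15
Total 238.15.

238.15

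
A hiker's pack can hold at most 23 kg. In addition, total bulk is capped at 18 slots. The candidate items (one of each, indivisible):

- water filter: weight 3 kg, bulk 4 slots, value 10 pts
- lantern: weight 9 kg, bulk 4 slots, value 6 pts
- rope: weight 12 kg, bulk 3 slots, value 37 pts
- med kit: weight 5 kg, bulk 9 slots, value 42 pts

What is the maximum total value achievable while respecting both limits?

Feasible sets respecting both limits:
- water filter+rope+med kit: weight 20, bulk 16, value 89
- rope+med kit: weight 17, bulk 12, value 79
- water filter+lantern+med kit: weight 17, bulk 17, value 58
- water filter+med kit: weight 8, bulk 13, value 52
Best: 89 pts.

89 pts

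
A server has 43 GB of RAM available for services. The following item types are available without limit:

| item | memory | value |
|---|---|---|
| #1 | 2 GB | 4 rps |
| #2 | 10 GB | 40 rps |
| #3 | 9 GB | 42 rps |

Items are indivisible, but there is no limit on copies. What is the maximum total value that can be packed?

Best value-per-unit is #3 at 42/9; filling with it alone gives 4×42 = 168.
Optimal mix: 3×#1 + 4×#3 → memory 42, value 180.

180 rps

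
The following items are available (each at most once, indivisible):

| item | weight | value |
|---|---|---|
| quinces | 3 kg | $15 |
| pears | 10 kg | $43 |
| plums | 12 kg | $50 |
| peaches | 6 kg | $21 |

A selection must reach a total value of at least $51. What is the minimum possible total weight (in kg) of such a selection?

Subsets with value ≥ 51, sorted by total weight:
- quinces+pears: weight 13, value 58
- quinces+plums: weight 15, value 65
- pears+peaches: weight 16, value 64
- plums+peaches: weight 18, value 71
Minimum weight: 13 kg.

13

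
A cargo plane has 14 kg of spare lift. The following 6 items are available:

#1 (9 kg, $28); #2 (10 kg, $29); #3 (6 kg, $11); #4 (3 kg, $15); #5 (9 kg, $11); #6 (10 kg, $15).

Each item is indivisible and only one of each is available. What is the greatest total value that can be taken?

Check high-value combinations within 14 kg:
- #2+#4: weight 10+3=13, value 29+15=44
- #1+#4: weight 9+3=12, value 28+15=43
- #4+#6: weight 3+10=13, value 15+15=30
- #2: weight 10, value 29
Best: $44.

$44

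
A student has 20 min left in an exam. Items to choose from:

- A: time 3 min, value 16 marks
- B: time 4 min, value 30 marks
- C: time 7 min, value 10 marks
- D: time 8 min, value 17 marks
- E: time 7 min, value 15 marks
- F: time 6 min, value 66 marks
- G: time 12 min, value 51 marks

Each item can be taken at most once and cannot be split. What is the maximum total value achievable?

127 marks

Check high-value combinations within 20 min:
- A+B+E+F: time 3+4+7+6=20, value 16+30+15+66=127
- A+B+C+F: time 3+4+7+6=20, value 16+30+10+66=122
- F+G: time 6+12=18, value 66+51=117
Best: 127 marks.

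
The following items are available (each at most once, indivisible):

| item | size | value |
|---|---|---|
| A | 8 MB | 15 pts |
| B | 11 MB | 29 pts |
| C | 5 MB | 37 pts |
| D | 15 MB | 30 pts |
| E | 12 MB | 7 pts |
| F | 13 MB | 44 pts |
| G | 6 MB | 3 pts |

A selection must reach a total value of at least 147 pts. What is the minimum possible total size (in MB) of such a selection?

Subsets with value ≥ 147, sorted by total size:
- A+B+C+D+F: size 52, value 155
- B+C+D+E+F: size 56, value 147
- A+B+C+D+F+G: size 58, value 158
Minimum size: 52 MB.

52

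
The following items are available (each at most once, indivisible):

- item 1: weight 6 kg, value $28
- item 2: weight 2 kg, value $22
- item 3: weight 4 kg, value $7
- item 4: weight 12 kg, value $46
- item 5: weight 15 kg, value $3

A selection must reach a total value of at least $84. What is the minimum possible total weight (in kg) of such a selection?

Subsets with value ≥ 84, sorted by total weight:
- item 1+item 2+item 4: weight 20, value 96
- item 1+item 2+item 3+item 4: weight 24, value 103
- item 1+item 2+item 4+item 5: weight 35, value 99
Minimum weight: 20 kg.

20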